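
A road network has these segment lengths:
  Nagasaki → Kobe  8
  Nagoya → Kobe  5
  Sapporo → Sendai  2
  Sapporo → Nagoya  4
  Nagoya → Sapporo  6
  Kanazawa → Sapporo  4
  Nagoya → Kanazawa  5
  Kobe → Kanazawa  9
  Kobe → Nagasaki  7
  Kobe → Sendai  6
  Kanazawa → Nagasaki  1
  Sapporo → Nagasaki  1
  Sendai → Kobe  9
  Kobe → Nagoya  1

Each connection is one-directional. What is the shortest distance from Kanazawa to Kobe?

Routes from Kanazawa to Kobe:
Kanazawa -> Nagasaki -> Kobe: 1 + 8 = 9
Kanazawa -> Sapporo -> Nagoya -> Kobe: 4 + 4 + 5 = 13
Kanazawa -> Sapporo -> Nagasaki -> Kobe: 4 + 1 + 8 = 13
Kanazawa -> Sapporo -> Sendai -> Kobe: 4 + 2 + 9 = 15
Shortest: 9.

9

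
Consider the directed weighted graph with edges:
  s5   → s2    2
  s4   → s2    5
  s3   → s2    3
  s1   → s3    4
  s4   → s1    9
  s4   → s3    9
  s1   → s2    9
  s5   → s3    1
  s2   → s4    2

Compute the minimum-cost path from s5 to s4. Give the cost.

4

Paths from s5 to s4:
s5 -> s3 -> s2 -> s4: 1 + 3 + 2 = 6
s5 -> s2 -> s4: 2 + 2 = 4
Best route has total 4.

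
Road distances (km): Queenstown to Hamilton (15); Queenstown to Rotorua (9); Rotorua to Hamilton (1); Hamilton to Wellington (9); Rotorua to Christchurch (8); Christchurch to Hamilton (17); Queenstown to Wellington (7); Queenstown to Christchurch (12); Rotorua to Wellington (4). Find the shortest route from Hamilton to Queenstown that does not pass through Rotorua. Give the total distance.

Paths from Hamilton to Queenstown avoiding Rotorua:
Hamilton - Queenstown: 15
Hamilton - Christchurch - Queenstown: 17 + 12 = 29
Hamilton - Wellington - Queenstown: 9 + 7 = 16
Shortest: 15 km.

15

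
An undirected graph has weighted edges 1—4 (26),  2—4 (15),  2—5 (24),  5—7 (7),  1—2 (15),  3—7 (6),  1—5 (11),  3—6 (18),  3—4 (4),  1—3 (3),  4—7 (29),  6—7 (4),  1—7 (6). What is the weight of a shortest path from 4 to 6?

14

A few of the 4→6 routes:
4→3→1→7→6: 4 + 3 + 6 + 4 = 17
4→3→6: 4 + 18 = 22
4→3→7→6: 4 + 6 + 4 = 14
Shortest: 14.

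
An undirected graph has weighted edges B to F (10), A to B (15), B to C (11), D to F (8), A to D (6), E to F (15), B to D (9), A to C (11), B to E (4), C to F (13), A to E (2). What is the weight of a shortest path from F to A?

14

Comparing a few candidate routes:
F → D → A: 8 + 6 = 14
F → B → E → A: 10 + 4 + 2 = 16
F → E → A: 15 + 2 = 17
F → D → B → E → A: 8 + 9 + 4 + 2 = 23
Shortest: 14.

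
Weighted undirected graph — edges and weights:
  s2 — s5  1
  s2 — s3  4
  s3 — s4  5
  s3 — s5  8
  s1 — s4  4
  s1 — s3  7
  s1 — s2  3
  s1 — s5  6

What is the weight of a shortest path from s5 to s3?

5

A few of the s5→s3 routes:
s5-s3: 8
s5-s2-s1-s3: 1 + 3 + 7 = 11
s5-s2-s3: 1 + 4 = 5
Shortest: 5.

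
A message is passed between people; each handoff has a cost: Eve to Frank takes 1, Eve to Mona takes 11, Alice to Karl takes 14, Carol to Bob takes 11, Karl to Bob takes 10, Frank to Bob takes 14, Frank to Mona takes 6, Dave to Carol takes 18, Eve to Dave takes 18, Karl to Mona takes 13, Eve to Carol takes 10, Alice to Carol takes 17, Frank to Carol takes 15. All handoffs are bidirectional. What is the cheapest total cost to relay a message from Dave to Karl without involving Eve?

Candidate routes:
Dave -> Carol -> Frank -> Mona -> Karl: 18 + 15 + 6 + 13 = 52
Dave -> Carol -> Alice -> Karl: 18 + 17 + 14 = 49
Dave -> Carol -> Bob -> Frank -> Mona -> Karl: 18 + 11 + 14 + 6 + 13 = 62
Dave -> Carol -> Frank -> Bob -> Karl: 18 + 15 + 14 + 10 = 57
Dave -> Carol -> Bob -> Karl: 18 + 11 + 10 = 39
Best route has total 39.

39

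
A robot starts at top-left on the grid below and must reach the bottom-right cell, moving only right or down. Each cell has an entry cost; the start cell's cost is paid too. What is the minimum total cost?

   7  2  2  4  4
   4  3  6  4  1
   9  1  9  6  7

27

Take [0,0] -> [0,1] -> [0,2] -> [0,3] -> [0,4] -> [1,4] -> [2,4] for a total of 7 + 2 + 2 + 4 + 4 + 1 + 7 = 27.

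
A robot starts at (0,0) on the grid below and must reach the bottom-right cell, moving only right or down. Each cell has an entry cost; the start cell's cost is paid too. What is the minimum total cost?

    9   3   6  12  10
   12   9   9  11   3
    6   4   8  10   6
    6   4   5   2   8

44

Path [0,0] → [0,1] → [1,1] → [2,1] → [3,1] → [3,2] → [3,3] → [3,4]: 9 + 3 + 9 + 4 + 4 + 5 + 2 + 8 = 44.
(Top row then right column would cost 57.)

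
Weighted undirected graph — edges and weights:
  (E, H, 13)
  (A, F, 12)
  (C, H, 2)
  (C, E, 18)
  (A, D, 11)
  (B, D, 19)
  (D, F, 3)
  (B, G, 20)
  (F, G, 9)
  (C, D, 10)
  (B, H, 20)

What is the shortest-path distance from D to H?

12

Checking several routes:
D→C→H: 10 + 2 = 12
D→B→H: 19 + 20 = 39
D→C→E→H: 10 + 18 + 13 = 41
The minimum is 12.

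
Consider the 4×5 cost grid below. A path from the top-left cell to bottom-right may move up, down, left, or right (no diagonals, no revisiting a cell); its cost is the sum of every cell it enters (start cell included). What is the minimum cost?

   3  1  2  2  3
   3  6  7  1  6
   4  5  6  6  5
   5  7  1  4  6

25

Path (0,0)→(0,1)→(0,2)→(0,3)→(1,3)→(2,3)→(3,3)→(3,4): 3 + 1 + 2 + 2 + 1 + 6 + 4 + 6 = 25.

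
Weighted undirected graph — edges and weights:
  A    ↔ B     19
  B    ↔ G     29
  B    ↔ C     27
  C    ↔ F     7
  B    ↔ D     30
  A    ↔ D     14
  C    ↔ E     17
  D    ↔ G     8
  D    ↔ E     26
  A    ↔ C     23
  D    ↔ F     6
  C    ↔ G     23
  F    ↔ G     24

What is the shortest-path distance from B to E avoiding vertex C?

56

Routes from B to E avoiding C:
B -> A -> D -> E: 19 + 14 + 26 = 59
B -> D -> E: 30 + 26 = 56
B -> G -> D -> E: 29 + 8 + 26 = 63
B -> G -> F -> D -> E: 29 + 24 + 6 + 26 = 85
Best route has total 56.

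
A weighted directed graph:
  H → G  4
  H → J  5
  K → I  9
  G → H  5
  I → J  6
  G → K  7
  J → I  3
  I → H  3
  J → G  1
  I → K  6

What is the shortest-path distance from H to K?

11

Routes from H to K:
H-J-G-K: 5 + 1 + 7 = 13
H-G-K: 4 + 7 = 11
H-J-I-K: 5 + 3 + 6 = 14
Best route has total 11.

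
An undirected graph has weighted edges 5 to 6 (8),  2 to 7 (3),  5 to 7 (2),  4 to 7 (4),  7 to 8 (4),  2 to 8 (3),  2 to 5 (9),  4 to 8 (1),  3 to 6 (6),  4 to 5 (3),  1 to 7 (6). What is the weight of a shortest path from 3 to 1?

22

Comparing a few candidate routes:
3→6→5→4→8→7→1: 6 + 8 + 3 + 1 + 4 + 6 = 28
3→6→5→2→8→7→1: 6 + 8 + 9 + 3 + 4 + 6 = 36
3→6→5→2→7→1: 6 + 8 + 9 + 3 + 6 = 32
3→6→5→7→1: 6 + 8 + 2 + 6 = 22
3→6→5→4→8→2→7→1: 6 + 8 + 3 + 1 + 3 + 3 + 6 = 30
3→6→5→4→7→1: 6 + 8 + 3 + 4 + 6 = 27
The minimum is 22.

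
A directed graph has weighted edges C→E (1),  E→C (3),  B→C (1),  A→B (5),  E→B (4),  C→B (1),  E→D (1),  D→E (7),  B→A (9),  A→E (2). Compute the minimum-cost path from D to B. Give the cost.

Paths from D to B:
D -> E -> B: 7 + 4 = 11
D -> E -> C -> B: 7 + 3 + 1 = 11
Shortest: 11.

11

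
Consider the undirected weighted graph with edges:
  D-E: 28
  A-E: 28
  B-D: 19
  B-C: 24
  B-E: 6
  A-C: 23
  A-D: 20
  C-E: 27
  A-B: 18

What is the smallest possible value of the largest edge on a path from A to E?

Checking several routes:
A-D-B-C-E: max(20, 19, 24, 27) = 27
A-B-E: max(18, 6) = 18
A-C-B-E: max(23, 24, 6) = 24
A-B-C-E: max(18, 24, 27) = 27
A-D-B-E: max(20, 19, 6) = 20
Smallest bottleneck: 18.

18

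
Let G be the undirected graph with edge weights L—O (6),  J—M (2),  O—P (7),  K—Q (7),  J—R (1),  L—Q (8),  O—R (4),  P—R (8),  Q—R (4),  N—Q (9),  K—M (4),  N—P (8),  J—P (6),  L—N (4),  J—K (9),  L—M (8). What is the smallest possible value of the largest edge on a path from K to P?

Comparing a few candidate routes:
K → Q → R → O → P: max(7, 4, 4, 7) = 7
K → M → J → P: max(4, 2, 6) = 6
K → M → J → R → O → P: max(4, 2, 1, 4, 7) = 7
K → Q → R → J → P: max(7, 4, 1, 6) = 7
K → Q → L → O → R → P: max(7, 8, 6, 4, 8) = 8
K → Q → L → O → P: max(7, 8, 6, 7) = 8
The minimum achievable maximum is 6.

6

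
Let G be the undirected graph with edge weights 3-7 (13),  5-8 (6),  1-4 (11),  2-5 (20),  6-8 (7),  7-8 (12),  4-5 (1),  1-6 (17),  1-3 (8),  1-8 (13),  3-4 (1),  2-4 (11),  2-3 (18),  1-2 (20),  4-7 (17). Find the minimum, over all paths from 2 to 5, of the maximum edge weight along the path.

Some routes from 2 to 5:
2→4→1→8→5: max(11, 11, 13, 6) = 13
2→4→1→3→7→8→5: max(11, 11, 8, 13, 12, 6) = 13
2→4→5: max(11, 1) = 11
2→4→3→1→8→5: max(11, 1, 8, 13, 6) = 13
2→4→1→6→8→5: max(11, 11, 17, 7, 6) = 17
2→4→3→7→8→5: max(11, 1, 13, 12, 6) = 13
Best route has worst link 11.

11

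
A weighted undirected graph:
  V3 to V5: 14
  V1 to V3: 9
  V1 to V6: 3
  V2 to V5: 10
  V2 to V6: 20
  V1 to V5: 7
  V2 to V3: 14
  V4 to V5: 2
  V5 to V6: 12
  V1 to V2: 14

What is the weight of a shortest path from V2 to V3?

14

Comparing a few candidate routes:
V2→V3: 14
V2→V5→V6→V1→V3: 10 + 12 + 3 + 9 = 34
V2→V1→V3: 14 + 9 = 23
V2→V6→V1→V3: 20 + 3 + 9 = 32
V2→V5→V3: 10 + 14 = 24
V2→V5→V1→V3: 10 + 7 + 9 = 26
Best route has total 14.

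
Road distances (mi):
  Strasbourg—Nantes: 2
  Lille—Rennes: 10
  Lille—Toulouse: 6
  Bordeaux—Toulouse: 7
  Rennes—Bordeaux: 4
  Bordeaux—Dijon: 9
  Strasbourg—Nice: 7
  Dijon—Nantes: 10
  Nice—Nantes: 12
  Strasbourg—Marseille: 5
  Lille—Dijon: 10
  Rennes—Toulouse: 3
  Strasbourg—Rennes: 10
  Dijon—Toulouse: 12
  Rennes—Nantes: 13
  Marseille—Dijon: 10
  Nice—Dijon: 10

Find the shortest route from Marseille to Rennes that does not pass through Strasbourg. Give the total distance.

A few of the Marseille→Rennes routes:
Marseille→Dijon→Nantes→Rennes: 10 + 10 + 13 = 33
Marseille→Dijon→Toulouse→Rennes: 10 + 12 + 3 = 25
Marseille→Dijon→Bordeaux→Rennes: 10 + 9 + 4 = 23
Marseille→Dijon→Lille→Rennes: 10 + 10 + 10 = 30
Marseille→Dijon→Bordeaux→Toulouse→Rennes: 10 + 9 + 7 + 3 = 29
Marseille→Dijon→Lille→Toulouse→Rennes: 10 + 10 + 6 + 3 = 29
Shortest: 23 mi.

23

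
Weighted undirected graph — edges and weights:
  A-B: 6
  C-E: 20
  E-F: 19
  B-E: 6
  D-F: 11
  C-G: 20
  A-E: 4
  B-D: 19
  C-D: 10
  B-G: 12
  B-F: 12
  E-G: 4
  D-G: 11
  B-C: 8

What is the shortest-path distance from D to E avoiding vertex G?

24

Checking several routes:
D→C→B→E: 10 + 8 + 6 = 24
D→B→E: 19 + 6 = 25
D→C→B→A→E: 10 + 8 + 6 + 4 = 28
Shortest: 24.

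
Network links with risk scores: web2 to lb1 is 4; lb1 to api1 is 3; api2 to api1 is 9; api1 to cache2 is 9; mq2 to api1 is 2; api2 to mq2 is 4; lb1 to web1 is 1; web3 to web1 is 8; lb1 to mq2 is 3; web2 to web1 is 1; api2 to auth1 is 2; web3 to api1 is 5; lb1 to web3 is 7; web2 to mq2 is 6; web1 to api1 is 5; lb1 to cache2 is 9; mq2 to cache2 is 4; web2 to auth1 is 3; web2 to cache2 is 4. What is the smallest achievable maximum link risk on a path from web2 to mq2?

A few of the web2→mq2 routes:
web2 -> cache2 -> mq2: max(4, 4) = 4
web2 -> web1 -> lb1 -> api1 -> mq2: max(1, 1, 3, 2) = 3
web2 -> web1 -> lb1 -> mq2: max(1, 1, 3) = 3
The minimum achievable maximum is 3.

3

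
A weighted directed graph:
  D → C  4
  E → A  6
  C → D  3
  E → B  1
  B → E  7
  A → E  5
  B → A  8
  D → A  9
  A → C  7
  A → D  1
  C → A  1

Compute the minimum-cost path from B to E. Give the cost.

Paths from B to E:
B -> A -> E: 8 + 5 = 13
B -> E: 7
Shortest: 7.

7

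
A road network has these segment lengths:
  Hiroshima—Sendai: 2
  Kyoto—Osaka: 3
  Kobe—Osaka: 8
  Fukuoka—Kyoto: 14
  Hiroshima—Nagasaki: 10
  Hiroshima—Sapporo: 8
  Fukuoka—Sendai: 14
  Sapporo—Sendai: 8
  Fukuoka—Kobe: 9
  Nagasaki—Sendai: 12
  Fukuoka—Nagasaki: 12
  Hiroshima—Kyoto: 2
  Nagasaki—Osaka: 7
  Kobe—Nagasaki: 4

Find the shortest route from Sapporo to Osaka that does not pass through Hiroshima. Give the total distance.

27

Some routes from Sapporo to Osaka avoiding Hiroshima:
Sapporo -> Sendai -> Fukuoka -> Kyoto -> Osaka: 8 + 14 + 14 + 3 = 39
Sapporo -> Sendai -> Nagasaki -> Osaka: 8 + 12 + 7 = 27
Sapporo -> Sendai -> Nagasaki -> Kobe -> Osaka: 8 + 12 + 4 + 8 = 32
Sapporo -> Sendai -> Fukuoka -> Kobe -> Osaka: 8 + 14 + 9 + 8 = 39
Shortest: 27.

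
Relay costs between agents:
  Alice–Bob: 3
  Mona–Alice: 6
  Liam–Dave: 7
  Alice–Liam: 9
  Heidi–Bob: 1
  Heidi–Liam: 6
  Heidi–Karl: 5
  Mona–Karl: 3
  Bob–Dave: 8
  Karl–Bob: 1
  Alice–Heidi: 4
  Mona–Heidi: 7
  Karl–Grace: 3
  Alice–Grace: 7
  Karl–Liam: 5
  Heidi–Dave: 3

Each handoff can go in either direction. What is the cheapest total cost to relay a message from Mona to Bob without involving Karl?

8

A few of the Mona→Bob routes:
Mona-Alice-Heidi-Bob: 6 + 4 + 1 = 11
Mona-Heidi-Bob: 7 + 1 = 8
Mona-Alice-Bob: 6 + 3 = 9
Shortest: 8.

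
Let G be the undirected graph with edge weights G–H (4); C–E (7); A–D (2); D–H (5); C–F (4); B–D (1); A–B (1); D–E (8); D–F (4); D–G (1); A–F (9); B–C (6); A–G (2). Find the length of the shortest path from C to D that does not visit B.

A few of the C→D routes:
C - F - A - D: 4 + 9 + 2 = 15
C - E - D: 7 + 8 = 15
C - F - D: 4 + 4 = 8
Shortest: 8.

8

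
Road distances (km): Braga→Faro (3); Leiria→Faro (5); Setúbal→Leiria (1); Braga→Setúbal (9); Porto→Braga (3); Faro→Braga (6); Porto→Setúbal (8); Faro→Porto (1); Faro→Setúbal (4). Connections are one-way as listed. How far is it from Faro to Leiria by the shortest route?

5

Comparing a few candidate routes:
Faro-Porto-Braga-Setúbal-Leiria: 1 + 3 + 9 + 1 = 14
Faro-Porto-Setúbal-Leiria: 1 + 8 + 1 = 10
Faro-Setúbal-Leiria: 4 + 1 = 5
Shortest: 5 km.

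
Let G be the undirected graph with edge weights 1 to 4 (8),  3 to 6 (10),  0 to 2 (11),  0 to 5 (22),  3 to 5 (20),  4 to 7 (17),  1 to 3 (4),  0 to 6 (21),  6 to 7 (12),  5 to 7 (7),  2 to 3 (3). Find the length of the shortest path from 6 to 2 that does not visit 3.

32

Routes from 6 to 2 avoiding 3:
6 - 7 - 5 - 0 - 2: 12 + 7 + 22 + 11 = 52
6 - 0 - 2: 21 + 11 = 32
Shortest: 32.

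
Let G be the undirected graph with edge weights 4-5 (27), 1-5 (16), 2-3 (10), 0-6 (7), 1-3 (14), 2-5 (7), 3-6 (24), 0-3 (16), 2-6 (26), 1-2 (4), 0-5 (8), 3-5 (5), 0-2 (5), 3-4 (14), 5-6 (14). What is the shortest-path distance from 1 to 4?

Checking several routes:
1 -> 5 -> 3 -> 4: 16 + 5 + 14 = 35
1 -> 2 -> 5 -> 3 -> 4: 4 + 7 + 5 + 14 = 30
1 -> 2 -> 3 -> 4: 4 + 10 + 14 = 28
1 -> 3 -> 4: 14 + 14 = 28
The minimum is 28.

28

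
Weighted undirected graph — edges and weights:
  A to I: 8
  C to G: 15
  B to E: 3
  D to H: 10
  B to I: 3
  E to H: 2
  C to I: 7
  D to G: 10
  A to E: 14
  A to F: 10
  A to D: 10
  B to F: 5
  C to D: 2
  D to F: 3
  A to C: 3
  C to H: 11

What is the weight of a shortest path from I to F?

8

Some routes from I to F:
I → A → C → D → F: 8 + 3 + 2 + 3 = 16
I → C → D → F: 7 + 2 + 3 = 12
I → B → F: 3 + 5 = 8
Best route has total 8.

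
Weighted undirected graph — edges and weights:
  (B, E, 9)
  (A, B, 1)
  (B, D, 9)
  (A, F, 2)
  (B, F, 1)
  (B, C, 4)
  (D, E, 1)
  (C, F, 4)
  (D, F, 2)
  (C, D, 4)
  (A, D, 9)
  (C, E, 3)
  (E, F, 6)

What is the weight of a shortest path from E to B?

4

Checking several routes:
E-D-F-B: 1 + 2 + 1 = 4
E-C-B: 3 + 4 = 7
E-D-F-A-B: 1 + 2 + 2 + 1 = 6
Best route has total 4.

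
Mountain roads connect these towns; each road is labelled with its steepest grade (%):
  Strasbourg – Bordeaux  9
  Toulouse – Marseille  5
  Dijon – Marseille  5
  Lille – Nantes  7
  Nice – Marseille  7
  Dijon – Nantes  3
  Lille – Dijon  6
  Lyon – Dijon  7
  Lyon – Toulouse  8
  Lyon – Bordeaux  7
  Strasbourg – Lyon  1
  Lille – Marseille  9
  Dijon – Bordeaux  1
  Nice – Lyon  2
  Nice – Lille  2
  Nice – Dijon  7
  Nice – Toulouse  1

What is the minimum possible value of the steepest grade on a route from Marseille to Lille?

Comparing a few candidate routes:
Marseille - Nice - Lyon - Bordeaux - Dijon - Nantes - Lille: max(7, 2, 7, 1, 3, 7) = 7
Marseille - Toulouse - Nice - Lille: max(5, 1, 2) = 5
Marseille - Nice - Lille: max(7, 2) = 7
Marseille - Dijon - Lille: max(5, 6) = 6
Marseille - Nice - Lyon - Dijon - Lille: max(7, 2, 7, 6) = 7
Marseille - Nice - Lyon - Bordeaux - Dijon - Lille: max(7, 2, 7, 1, 6) = 7
Smallest bottleneck: 5%.

5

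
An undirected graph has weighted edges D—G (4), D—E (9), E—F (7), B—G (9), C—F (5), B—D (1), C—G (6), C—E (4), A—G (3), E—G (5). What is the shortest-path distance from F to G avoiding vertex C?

Paths from F to G avoiding C:
F - E - G: 7 + 5 = 12
F - E - D - B - G: 7 + 9 + 1 + 9 = 26
F - E - D - G: 7 + 9 + 4 = 20
The minimum is 12.

12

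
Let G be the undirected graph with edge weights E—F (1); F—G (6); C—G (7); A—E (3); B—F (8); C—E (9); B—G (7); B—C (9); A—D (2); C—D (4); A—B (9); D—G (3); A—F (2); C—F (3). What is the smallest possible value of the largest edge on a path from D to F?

A few of the D→F routes:
D - A - F: max(2, 2) = 2
D - C - G - F: max(4, 7, 6) = 7
D - C - F: max(4, 3) = 4
D - G - F: max(3, 6) = 6
D - A - E - F: max(2, 3, 1) = 3
D - G - C - F: max(3, 7, 3) = 7
Smallest bottleneck: 2.

2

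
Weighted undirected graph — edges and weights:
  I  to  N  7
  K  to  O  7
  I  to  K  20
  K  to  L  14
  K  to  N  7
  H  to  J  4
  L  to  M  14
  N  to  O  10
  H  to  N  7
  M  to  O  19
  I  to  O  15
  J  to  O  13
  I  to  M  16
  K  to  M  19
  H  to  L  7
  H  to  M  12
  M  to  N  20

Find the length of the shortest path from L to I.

21

Checking several routes:
L - H - N - I: 7 + 7 + 7 = 21
L - M - I: 14 + 16 = 30
L - K - I: 14 + 20 = 34
L - K - N - I: 14 + 7 + 7 = 28
Best route has total 21.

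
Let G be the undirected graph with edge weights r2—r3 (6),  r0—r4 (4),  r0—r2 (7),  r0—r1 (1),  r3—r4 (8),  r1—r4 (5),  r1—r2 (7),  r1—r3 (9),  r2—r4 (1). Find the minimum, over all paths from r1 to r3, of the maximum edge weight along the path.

Some routes from r1 to r3:
r1 - r2 - r3: max(7, 6) = 7
r1 - r4 - r2 - r3: max(5, 1, 6) = 6
r1 - r0 - r4 - r2 - r3: max(1, 4, 1, 6) = 6
The minimum achievable maximum is 6.

6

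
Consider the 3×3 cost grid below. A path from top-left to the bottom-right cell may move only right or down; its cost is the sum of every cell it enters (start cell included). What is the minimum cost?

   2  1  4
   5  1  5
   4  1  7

Cheapest: r0c0→r0c1→r1c1→r2c1→r2c2
  2 + 1 + 1 + 1 + 7 = 12
For comparison, the top-then-right route costs 19.

12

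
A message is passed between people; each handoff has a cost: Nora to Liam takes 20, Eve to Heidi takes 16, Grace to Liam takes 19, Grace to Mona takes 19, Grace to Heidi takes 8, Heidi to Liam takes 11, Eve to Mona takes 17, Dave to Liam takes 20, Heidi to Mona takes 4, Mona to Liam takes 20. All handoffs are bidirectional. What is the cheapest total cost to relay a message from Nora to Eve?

Checking several routes:
Nora -> Liam -> Grace -> Heidi -> Mona -> Eve: 20 + 19 + 8 + 4 + 17 = 68
Nora -> Liam -> Mona -> Eve: 20 + 20 + 17 = 57
Nora -> Liam -> Mona -> Heidi -> Eve: 20 + 20 + 4 + 16 = 60
Nora -> Liam -> Heidi -> Mona -> Eve: 20 + 11 + 4 + 17 = 52
Nora -> Liam -> Grace -> Heidi -> Eve: 20 + 19 + 8 + 16 = 63
Nora -> Liam -> Heidi -> Eve: 20 + 11 + 16 = 47
Best route has total 47.

47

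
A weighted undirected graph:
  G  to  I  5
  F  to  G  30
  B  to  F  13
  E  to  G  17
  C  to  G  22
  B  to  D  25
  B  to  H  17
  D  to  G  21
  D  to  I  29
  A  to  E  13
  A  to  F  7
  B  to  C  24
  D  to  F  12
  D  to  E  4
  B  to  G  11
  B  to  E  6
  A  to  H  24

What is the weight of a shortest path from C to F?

Comparing a few candidate routes:
C-B-E-D-F: 24 + 6 + 4 + 12 = 46
C-B-E-A-F: 24 + 6 + 13 + 7 = 50
C-B-F: 24 + 13 = 37
C-G-B-F: 22 + 11 + 13 = 46
The minimum is 37.

37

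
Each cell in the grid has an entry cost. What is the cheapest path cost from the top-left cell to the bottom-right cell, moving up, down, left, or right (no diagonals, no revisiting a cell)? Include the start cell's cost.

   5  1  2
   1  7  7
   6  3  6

21

One optimal route is [0,0] -> [0,1] -> [0,2] -> [1,2] -> [2,2].
Its cost is 5 + 1 + 2 + 7 + 6 = 21.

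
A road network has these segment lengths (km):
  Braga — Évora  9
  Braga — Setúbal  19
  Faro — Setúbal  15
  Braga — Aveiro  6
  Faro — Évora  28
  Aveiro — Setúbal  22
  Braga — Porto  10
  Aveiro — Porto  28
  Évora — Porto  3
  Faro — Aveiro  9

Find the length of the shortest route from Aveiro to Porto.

A few of the Aveiro→Porto routes:
Aveiro→Braga→Porto: 6 + 10 = 16
Aveiro→Braga→Évora→Porto: 6 + 9 + 3 = 18
Aveiro→Porto: 28
Best route has total 16 km.

16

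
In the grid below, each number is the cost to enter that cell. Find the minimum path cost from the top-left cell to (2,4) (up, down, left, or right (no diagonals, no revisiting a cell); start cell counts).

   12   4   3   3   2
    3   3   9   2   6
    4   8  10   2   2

Path r0c0 -> r0c1 -> r0c2 -> r0c3 -> r1c3 -> r2c3 -> r2c4: 12 + 4 + 3 + 3 + 2 + 2 + 2 = 28.

28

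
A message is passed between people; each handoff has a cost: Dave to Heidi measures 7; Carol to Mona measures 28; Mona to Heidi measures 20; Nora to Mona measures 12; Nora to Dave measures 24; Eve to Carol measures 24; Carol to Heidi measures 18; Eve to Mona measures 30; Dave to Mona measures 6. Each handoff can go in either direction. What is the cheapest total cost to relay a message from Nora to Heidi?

A few of the Nora→Heidi routes:
Nora-Mona-Carol-Heidi: 12 + 28 + 18 = 58
Nora-Dave-Heidi: 24 + 7 = 31
Nora-Mona-Dave-Heidi: 12 + 6 + 7 = 25
Nora-Mona-Heidi: 12 + 20 = 32
Nora-Dave-Mona-Heidi: 24 + 6 + 20 = 50
Shortest: 25.

25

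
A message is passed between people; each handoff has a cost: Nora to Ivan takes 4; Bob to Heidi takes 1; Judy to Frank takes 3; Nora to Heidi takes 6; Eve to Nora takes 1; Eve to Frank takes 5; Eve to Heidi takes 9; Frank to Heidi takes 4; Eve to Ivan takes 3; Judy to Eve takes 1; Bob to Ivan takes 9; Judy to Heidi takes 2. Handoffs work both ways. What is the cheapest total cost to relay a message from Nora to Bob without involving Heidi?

13

Routes from Nora to Bob avoiding Heidi:
Nora - Ivan - Bob: 4 + 9 = 13
Nora - Eve - Ivan - Bob: 1 + 3 + 9 = 13
The minimum is 13.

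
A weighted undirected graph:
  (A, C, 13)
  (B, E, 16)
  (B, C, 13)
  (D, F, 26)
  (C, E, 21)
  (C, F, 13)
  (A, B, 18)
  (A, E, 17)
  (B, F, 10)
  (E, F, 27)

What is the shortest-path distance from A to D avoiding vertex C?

54

Candidate routes:
A - B - F - D: 18 + 10 + 26 = 54
A - E - F - D: 17 + 27 + 26 = 70
A - E - B - F - D: 17 + 16 + 10 + 26 = 69
A - B - E - F - D: 18 + 16 + 27 + 26 = 87
Shortest: 54.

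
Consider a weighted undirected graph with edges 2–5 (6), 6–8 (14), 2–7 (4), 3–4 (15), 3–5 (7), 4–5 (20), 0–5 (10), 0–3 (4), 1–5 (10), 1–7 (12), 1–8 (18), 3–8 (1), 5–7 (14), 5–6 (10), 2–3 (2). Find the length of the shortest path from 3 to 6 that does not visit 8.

Checking several routes:
3→2→5→6: 2 + 6 + 10 = 18
3→2→7→1→5→6: 2 + 4 + 12 + 10 + 10 = 38
3→5→6: 7 + 10 = 17
3→0→5→6: 4 + 10 + 10 = 24
3→2→7→5→6: 2 + 4 + 14 + 10 = 30
Shortest: 17.

17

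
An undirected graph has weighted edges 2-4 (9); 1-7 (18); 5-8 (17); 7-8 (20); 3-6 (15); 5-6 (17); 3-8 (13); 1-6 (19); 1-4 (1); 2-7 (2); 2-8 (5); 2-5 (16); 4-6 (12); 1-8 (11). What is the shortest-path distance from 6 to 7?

23

Checking several routes:
6→1→4→2→7: 19 + 1 + 9 + 2 = 31
6→4→1→8→2→7: 12 + 1 + 11 + 5 + 2 = 31
6→4→1→7: 12 + 1 + 18 = 31
6→4→2→7: 12 + 9 + 2 = 23
Best route has total 23.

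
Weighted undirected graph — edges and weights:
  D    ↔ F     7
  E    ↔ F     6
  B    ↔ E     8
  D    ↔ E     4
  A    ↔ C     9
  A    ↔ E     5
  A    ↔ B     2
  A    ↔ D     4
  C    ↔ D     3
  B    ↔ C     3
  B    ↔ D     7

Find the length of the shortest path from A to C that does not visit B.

7

Some routes from A to C avoiding B:
A - D - C: 4 + 3 = 7
A - E - D - C: 5 + 4 + 3 = 12
A - C: 9
Shortest: 7.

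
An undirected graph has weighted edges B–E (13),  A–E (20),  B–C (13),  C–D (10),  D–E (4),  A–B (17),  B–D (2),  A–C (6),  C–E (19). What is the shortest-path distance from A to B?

17

Checking several routes:
A - C - B: 6 + 13 = 19
A - B: 17
A - C - D - B: 6 + 10 + 2 = 18
A - E - D - B: 20 + 4 + 2 = 26
Shortest: 17.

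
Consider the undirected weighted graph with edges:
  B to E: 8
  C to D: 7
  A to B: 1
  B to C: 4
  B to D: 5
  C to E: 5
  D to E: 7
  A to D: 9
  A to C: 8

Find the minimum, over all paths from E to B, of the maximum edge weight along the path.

5

A few of the E→B routes:
E→C→D→B: max(5, 7, 5) = 7
E→D→B: max(7, 5) = 7
E→C→B: max(5, 4) = 5
E→D→C→A→B: max(7, 7, 8, 1) = 8
E→D→C→B: max(7, 7, 4) = 7
E→C→A→B: max(5, 8, 1) = 8
Best route has worst link 5.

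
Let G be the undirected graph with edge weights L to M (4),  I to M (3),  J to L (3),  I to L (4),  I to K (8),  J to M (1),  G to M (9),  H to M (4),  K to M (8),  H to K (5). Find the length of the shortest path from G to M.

Routes from G to M:
G -> M: 9
Shortest: 9.

9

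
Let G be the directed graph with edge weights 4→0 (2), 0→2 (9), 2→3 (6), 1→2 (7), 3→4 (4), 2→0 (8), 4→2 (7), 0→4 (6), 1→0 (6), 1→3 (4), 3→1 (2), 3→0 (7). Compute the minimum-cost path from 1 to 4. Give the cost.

8

Comparing a few candidate routes:
1 -> 0 -> 4: 6 + 6 = 12
1 -> 3 -> 0 -> 4: 4 + 7 + 6 = 17
1 -> 3 -> 4: 4 + 4 = 8
Shortest: 8.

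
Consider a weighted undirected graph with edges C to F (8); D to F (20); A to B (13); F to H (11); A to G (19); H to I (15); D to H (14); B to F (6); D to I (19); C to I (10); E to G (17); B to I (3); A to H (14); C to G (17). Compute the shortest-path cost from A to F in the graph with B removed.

A few of the A→F routes:
A-H-D-F: 14 + 14 + 20 = 48
A-H-D-I-C-F: 14 + 14 + 19 + 10 + 8 = 65
A-H-F: 14 + 11 = 25
A-H-I-C-F: 14 + 15 + 10 + 8 = 47
A-G-C-F: 19 + 17 + 8 = 44
The minimum is 25.

25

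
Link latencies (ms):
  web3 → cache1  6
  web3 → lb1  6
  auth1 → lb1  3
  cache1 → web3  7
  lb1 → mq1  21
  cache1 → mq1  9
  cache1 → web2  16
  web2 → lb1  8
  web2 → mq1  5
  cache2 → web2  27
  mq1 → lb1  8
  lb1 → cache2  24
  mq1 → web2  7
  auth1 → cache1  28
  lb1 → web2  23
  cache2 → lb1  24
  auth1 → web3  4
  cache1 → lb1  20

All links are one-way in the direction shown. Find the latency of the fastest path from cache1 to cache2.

Comparing a few candidate routes:
cache1-lb1-cache2: 20 + 24 = 44
cache1-web3-lb1-cache2: 7 + 6 + 24 = 37
cache1-mq1-lb1-cache2: 9 + 8 + 24 = 41
cache1-web2-lb1-cache2: 16 + 8 + 24 = 48
Shortest: 37 ms.

37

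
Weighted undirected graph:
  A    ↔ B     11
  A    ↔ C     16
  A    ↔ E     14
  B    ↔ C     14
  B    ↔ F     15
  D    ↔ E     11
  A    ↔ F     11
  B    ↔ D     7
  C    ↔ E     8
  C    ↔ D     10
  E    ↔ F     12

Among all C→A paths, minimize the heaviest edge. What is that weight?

11

Some routes from C to A:
C-D-E-A: max(10, 11, 14) = 14
C-D-E-F-A: max(10, 11, 12, 11) = 12
C-B-D-E-F-A: max(14, 7, 11, 12, 11) = 14
C-E-D-B-A: max(8, 11, 7, 11) = 11
C-D-B-A: max(10, 7, 11) = 11
C-E-F-A: max(8, 12, 11) = 12
Best route has worst link 11.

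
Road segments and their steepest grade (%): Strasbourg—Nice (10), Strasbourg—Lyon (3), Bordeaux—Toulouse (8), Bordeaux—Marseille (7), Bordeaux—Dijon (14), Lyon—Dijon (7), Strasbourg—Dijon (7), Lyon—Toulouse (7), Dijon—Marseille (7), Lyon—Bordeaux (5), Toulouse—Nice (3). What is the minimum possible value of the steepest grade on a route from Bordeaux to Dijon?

Some routes from Bordeaux to Dijon:
Bordeaux -> Toulouse -> Lyon -> Dijon: max(8, 7, 7) = 8
Bordeaux -> Toulouse -> Lyon -> Strasbourg -> Dijon: max(8, 7, 3, 7) = 8
Bordeaux -> Lyon -> Dijon: max(5, 7) = 7
Bordeaux -> Lyon -> Strasbourg -> Dijon: max(5, 3, 7) = 7
Bordeaux -> Marseille -> Dijon: max(7, 7) = 7
Best route has worst link 7%.

7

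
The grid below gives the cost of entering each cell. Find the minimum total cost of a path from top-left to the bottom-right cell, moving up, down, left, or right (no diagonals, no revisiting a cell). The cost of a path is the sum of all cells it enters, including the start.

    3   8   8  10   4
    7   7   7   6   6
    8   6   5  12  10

46

Take [0,0] → [1,0] → [1,1] → [1,2] → [1,3] → [1,4] → [2,4] for a total of 3 + 7 + 7 + 7 + 6 + 6 + 10 = 46.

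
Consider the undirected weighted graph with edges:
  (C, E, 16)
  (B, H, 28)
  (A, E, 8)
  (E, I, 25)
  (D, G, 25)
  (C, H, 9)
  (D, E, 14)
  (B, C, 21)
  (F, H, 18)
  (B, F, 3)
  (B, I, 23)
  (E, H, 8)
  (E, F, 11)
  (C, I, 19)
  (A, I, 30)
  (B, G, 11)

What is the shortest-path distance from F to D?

Some routes from F to D:
F-H-E-D: 18 + 8 + 14 = 40
F-E-D: 11 + 14 = 25
F-B-G-D: 3 + 11 + 25 = 39
F-B-C-E-D: 3 + 21 + 16 + 14 = 54
F-B-H-E-D: 3 + 28 + 8 + 14 = 53
The minimum is 25.

25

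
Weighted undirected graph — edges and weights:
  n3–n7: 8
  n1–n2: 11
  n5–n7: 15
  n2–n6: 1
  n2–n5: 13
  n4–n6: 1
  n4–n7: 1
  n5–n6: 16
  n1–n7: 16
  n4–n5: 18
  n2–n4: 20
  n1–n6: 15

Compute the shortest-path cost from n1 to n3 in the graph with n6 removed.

Comparing a few candidate routes:
n1 - n2 - n5 - n7 - n3: 11 + 13 + 15 + 8 = 47
n1 - n2 - n4 - n7 - n3: 11 + 20 + 1 + 8 = 40
n1 - n7 - n3: 16 + 8 = 24
The minimum is 24.

24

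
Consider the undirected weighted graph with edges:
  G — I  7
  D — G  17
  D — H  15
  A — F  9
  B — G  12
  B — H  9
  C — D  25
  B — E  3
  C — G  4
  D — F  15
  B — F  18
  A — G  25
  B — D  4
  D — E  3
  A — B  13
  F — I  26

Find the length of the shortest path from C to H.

A few of the C→H routes:
C → G → D → H: 4 + 17 + 15 = 36
C → G → B → D → H: 4 + 12 + 4 + 15 = 35
C → G → B → H: 4 + 12 + 9 = 25
C → G → D → B → H: 4 + 17 + 4 + 9 = 34
The minimum is 25.

25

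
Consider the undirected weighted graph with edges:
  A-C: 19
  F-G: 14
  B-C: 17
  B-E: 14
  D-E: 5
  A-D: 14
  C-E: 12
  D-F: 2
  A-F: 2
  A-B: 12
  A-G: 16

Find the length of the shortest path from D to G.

16

Checking several routes:
D - F - A - G: 2 + 2 + 16 = 20
D - A - G: 14 + 16 = 30
D - F - G: 2 + 14 = 16
The minimum is 16.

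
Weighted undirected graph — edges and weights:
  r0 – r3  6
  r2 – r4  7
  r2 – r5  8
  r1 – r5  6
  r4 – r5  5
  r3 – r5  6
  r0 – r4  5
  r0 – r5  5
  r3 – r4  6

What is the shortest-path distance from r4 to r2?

Comparing a few candidate routes:
r4-r5-r2: 5 + 8 = 13
r4-r2: 7
r4-r0-r5-r2: 5 + 5 + 8 = 18
r4-r3-r5-r2: 6 + 6 + 8 = 20
Shortest: 7.

7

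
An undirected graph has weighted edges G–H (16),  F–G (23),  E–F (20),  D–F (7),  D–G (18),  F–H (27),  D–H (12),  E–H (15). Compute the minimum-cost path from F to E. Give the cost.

20

Candidate routes:
F → D → H → E: 7 + 12 + 15 = 34
F → G → D → H → E: 23 + 18 + 12 + 15 = 68
F → G → H → E: 23 + 16 + 15 = 54
F → E: 20
F → D → G → H → E: 7 + 18 + 16 + 15 = 56
F → H → E: 27 + 15 = 42
Best route has total 20.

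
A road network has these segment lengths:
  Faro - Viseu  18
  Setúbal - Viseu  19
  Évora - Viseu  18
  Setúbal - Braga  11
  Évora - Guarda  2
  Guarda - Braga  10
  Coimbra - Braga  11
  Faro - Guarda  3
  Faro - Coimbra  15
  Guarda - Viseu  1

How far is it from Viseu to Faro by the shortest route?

4

Checking several routes:
Viseu -> Guarda -> Faro: 1 + 3 = 4
Viseu -> Setúbal -> Braga -> Guarda -> Faro: 19 + 11 + 10 + 3 = 43
Viseu -> Évora -> Guarda -> Faro: 18 + 2 + 3 = 23
Viseu -> Faro: 18
Viseu -> Guarda -> Braga -> Coimbra -> Faro: 1 + 10 + 11 + 15 = 37
Best route has total 4.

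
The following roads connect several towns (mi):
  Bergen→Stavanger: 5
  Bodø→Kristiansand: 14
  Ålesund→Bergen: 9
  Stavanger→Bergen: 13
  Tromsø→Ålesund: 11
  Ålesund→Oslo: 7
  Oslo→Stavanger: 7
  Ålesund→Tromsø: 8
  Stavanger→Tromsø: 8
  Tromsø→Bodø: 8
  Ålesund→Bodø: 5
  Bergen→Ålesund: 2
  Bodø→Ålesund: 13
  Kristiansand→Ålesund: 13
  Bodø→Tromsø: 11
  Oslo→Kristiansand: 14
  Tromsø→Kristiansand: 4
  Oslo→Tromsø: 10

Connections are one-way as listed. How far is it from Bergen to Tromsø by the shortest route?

10

Checking several routes:
Bergen → Ålesund → Tromsø: 2 + 8 = 10
Bergen → Ålesund → Bodø → Tromsø: 2 + 5 + 11 = 18
Bergen → Stavanger → Tromsø: 5 + 8 = 13
The minimum is 10 mi.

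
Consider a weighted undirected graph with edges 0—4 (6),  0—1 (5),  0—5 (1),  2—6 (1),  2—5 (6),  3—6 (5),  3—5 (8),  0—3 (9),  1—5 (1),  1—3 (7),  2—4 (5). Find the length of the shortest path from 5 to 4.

Some routes from 5 to 4:
5 → 2 → 4: 6 + 5 = 11
5 → 1 → 3 → 6 → 2 → 4: 1 + 7 + 5 + 1 + 5 = 19
5 → 1 → 0 → 4: 1 + 5 + 6 = 12
5 → 3 → 6 → 2 → 4: 8 + 5 + 1 + 5 = 19
5 → 0 → 4: 1 + 6 = 7
Shortest: 7.

7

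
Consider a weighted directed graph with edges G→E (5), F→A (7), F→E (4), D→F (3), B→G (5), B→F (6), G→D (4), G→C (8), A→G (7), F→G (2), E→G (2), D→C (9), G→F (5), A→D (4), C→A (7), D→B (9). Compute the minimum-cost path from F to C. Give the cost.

10

Some routes from F to C:
F -> E -> G -> C: 4 + 2 + 8 = 14
F -> G -> C: 2 + 8 = 10
F -> G -> D -> C: 2 + 4 + 9 = 15
F -> A -> D -> C: 7 + 4 + 9 = 20
F -> A -> G -> C: 7 + 7 + 8 = 22
F -> E -> G -> D -> C: 4 + 2 + 4 + 9 = 19
Best route has total 10.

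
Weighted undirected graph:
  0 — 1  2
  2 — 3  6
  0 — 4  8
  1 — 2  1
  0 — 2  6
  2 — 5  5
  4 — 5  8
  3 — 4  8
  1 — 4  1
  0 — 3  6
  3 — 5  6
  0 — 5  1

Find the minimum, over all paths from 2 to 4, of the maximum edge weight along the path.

1

A few of the 2→4 routes:
2 -> 5 -> 0 -> 1 -> 4: max(5, 1, 2, 1) = 5
2 -> 1 -> 4: max(1, 1) = 1
2 -> 5 -> 3 -> 0 -> 1 -> 4: max(5, 6, 6, 2, 1) = 6
2 -> 0 -> 1 -> 4: max(6, 2, 1) = 6
The minimum achievable maximum is 1.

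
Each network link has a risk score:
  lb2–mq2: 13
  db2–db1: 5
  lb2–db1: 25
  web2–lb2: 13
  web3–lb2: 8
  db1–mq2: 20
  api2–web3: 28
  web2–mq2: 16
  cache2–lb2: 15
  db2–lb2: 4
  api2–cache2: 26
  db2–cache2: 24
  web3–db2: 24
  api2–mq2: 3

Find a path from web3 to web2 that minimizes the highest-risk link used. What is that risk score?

13

Comparing a few candidate routes:
web3→lb2→mq2→web2: max(8, 13, 16) = 16
web3→db2→db1→mq2→lb2→web2: max(24, 5, 20, 13, 13) = 24
web3→lb2→web2: max(8, 13) = 13
web3→lb2→db2→db1→mq2→web2: max(8, 4, 5, 20, 16) = 20
web3→db2→db1→mq2→web2: max(24, 5, 20, 16) = 24
Smallest bottleneck: 13.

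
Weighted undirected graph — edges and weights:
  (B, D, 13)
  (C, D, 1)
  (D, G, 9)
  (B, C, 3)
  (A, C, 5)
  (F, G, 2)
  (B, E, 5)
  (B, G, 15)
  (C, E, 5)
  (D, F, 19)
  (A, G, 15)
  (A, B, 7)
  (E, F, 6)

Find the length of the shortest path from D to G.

9

Checking several routes:
D→C→B→G: 1 + 3 + 15 = 19
D→G: 9
D→C→E→F→G: 1 + 5 + 6 + 2 = 14
D→C→B→E→F→G: 1 + 3 + 5 + 6 + 2 = 17
D→F→G: 19 + 2 = 21
D→C→A→G: 1 + 5 + 15 = 21
Best route has total 9.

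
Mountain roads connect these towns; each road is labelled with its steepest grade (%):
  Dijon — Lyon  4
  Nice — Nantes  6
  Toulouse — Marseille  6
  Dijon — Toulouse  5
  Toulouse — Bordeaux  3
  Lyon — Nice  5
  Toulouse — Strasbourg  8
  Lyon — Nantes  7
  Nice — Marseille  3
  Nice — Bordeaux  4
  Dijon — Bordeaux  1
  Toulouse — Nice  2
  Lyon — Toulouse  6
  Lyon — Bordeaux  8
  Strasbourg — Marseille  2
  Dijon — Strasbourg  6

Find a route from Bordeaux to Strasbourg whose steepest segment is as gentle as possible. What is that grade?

Comparing a few candidate routes:
Bordeaux → Nice → Marseille → Strasbourg: max(4, 3, 2) = 4
Bordeaux → Toulouse → Nice → Marseille → Strasbourg: max(3, 2, 3, 2) = 3
Bordeaux → Dijon → Toulouse → Nice → Marseille → Strasbourg: max(1, 5, 2, 3, 2) = 5
Bordeaux → Dijon → Lyon → Nice → Marseille → Strasbourg: max(1, 4, 5, 3, 2) = 5
Smallest bottleneck: 3%.

3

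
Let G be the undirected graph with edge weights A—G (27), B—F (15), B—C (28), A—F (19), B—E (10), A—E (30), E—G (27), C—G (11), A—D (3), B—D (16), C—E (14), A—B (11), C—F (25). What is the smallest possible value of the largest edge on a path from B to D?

A few of the B→D routes:
B - D: max(16) = 16
B - F - A - D: max(15, 19, 3) = 19
B - E - C - F - A - D: max(10, 14, 25, 19, 3) = 25
B - A - D: max(11, 3) = 11
Smallest bottleneck: 11.

11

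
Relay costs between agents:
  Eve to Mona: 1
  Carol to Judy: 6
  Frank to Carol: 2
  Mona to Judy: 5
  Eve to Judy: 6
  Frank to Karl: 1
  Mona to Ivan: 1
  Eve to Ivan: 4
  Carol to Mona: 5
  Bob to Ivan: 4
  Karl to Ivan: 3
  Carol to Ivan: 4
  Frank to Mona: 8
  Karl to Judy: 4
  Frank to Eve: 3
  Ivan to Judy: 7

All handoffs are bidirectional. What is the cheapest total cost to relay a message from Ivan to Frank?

4

Comparing a few candidate routes:
Ivan - Mona - Eve - Frank: 1 + 1 + 3 = 5
Ivan - Karl - Frank: 3 + 1 = 4
Ivan - Mona - Carol - Frank: 1 + 5 + 2 = 8
Ivan - Carol - Frank: 4 + 2 = 6
Ivan - Eve - Frank: 4 + 3 = 7
Shortest: 4.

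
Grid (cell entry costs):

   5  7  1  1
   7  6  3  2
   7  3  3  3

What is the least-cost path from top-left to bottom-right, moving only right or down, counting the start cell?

19

Path (0,0)→(0,1)→(0,2)→(0,3)→(1,3)→(2,3): 5 + 7 + 1 + 1 + 2 + 3 = 19.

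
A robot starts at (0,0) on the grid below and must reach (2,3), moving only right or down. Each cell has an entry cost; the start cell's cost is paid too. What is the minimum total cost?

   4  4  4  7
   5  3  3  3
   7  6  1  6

21

Take r0c0 → r0c1 → r1c1 → r1c2 → r2c2 → r2c3 for a total of 4 + 4 + 3 + 3 + 1 + 6 = 21.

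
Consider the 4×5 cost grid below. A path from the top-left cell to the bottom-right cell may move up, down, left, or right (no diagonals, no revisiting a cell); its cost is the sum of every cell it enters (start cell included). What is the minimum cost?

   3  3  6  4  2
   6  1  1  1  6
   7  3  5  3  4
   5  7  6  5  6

Path r0c0→r0c1→r1c1→r1c2→r1c3→r2c3→r2c4→r3c4: 3 + 3 + 1 + 1 + 1 + 3 + 4 + 6 = 22.

22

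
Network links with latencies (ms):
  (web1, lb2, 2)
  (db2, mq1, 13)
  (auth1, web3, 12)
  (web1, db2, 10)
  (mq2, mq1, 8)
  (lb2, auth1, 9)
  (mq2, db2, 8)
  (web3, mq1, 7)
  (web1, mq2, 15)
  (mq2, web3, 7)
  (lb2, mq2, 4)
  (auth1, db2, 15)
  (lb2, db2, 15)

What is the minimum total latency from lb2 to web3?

Some routes from lb2 to web3:
lb2→web1→mq2→web3: 2 + 15 + 7 = 24
lb2→mq2→web3: 4 + 7 = 11
lb2→mq2→mq1→web3: 4 + 8 + 7 = 19
lb2→auth1→web3: 9 + 12 = 21
Shortest: 11 ms.

11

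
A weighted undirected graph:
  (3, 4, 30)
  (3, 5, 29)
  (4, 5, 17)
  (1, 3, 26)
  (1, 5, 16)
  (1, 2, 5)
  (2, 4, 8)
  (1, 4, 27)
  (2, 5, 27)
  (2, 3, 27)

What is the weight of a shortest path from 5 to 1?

Checking several routes:
5-2-1: 27 + 5 = 32
5-1: 16
5-4-2-1: 17 + 8 + 5 = 30
Shortest: 16.

16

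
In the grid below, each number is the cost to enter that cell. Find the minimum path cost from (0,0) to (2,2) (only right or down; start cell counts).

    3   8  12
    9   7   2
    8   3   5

25

One optimal route is r0c0→r0c1→r1c1→r1c2→r2c2.
Its cost is 3 + 8 + 7 + 2 + 5 = 25.
(Top row then right column would cost 30.)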